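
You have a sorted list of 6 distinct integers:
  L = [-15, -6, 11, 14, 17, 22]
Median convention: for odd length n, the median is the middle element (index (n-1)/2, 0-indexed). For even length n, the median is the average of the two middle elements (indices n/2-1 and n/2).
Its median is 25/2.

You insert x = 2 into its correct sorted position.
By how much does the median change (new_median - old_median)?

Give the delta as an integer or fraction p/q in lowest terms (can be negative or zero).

Old median = 25/2
After inserting x = 2: new sorted = [-15, -6, 2, 11, 14, 17, 22]
New median = 11
Delta = 11 - 25/2 = -3/2

Answer: -3/2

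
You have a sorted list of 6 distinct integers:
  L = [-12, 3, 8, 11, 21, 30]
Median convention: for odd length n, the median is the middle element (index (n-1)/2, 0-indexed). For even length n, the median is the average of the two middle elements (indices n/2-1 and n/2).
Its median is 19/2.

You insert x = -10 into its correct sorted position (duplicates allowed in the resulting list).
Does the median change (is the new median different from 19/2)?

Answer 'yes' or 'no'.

Answer: yes

Derivation:
Old median = 19/2
Insert x = -10
New median = 8
Changed? yes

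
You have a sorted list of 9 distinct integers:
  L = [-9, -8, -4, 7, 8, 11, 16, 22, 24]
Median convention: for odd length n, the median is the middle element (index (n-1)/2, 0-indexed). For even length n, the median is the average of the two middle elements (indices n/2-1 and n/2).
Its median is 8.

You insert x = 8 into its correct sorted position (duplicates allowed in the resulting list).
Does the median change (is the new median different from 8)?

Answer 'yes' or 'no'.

Old median = 8
Insert x = 8
New median = 8
Changed? no

Answer: no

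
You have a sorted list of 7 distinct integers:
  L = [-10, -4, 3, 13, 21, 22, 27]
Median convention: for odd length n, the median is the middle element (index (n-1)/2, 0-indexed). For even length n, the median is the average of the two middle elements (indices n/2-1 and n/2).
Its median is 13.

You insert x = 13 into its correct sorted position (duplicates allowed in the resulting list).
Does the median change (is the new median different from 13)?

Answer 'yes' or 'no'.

Old median = 13
Insert x = 13
New median = 13
Changed? no

Answer: no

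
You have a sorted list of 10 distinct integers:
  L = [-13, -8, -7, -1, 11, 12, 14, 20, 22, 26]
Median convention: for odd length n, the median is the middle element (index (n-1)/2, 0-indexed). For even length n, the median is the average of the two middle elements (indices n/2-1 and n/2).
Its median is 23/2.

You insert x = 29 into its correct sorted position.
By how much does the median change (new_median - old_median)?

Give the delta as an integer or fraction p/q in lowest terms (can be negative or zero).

Answer: 1/2

Derivation:
Old median = 23/2
After inserting x = 29: new sorted = [-13, -8, -7, -1, 11, 12, 14, 20, 22, 26, 29]
New median = 12
Delta = 12 - 23/2 = 1/2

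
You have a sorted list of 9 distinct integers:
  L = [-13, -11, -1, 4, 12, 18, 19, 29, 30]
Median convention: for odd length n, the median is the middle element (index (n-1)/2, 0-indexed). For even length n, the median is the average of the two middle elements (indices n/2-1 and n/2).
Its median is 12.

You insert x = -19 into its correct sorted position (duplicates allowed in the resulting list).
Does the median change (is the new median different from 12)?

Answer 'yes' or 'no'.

Old median = 12
Insert x = -19
New median = 8
Changed? yes

Answer: yes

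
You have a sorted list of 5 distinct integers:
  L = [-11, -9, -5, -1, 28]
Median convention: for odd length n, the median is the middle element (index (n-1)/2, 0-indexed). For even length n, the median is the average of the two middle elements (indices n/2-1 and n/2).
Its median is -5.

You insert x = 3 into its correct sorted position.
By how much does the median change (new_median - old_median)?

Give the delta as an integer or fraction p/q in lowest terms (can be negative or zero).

Answer: 2

Derivation:
Old median = -5
After inserting x = 3: new sorted = [-11, -9, -5, -1, 3, 28]
New median = -3
Delta = -3 - -5 = 2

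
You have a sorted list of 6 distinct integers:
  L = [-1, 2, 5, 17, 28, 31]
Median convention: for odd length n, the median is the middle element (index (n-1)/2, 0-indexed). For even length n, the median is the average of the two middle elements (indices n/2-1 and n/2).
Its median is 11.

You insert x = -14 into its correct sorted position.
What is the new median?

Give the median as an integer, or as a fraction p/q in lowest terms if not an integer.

Answer: 5

Derivation:
Old list (sorted, length 6): [-1, 2, 5, 17, 28, 31]
Old median = 11
Insert x = -14
Old length even (6). Middle pair: indices 2,3 = 5,17.
New length odd (7). New median = single middle element.
x = -14: 0 elements are < x, 6 elements are > x.
New sorted list: [-14, -1, 2, 5, 17, 28, 31]
New median = 5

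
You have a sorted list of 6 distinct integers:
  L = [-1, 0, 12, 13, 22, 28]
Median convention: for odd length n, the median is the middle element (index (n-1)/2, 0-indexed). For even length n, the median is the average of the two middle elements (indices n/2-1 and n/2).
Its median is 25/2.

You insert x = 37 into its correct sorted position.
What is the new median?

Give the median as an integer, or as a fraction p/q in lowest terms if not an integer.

Old list (sorted, length 6): [-1, 0, 12, 13, 22, 28]
Old median = 25/2
Insert x = 37
Old length even (6). Middle pair: indices 2,3 = 12,13.
New length odd (7). New median = single middle element.
x = 37: 6 elements are < x, 0 elements are > x.
New sorted list: [-1, 0, 12, 13, 22, 28, 37]
New median = 13

Answer: 13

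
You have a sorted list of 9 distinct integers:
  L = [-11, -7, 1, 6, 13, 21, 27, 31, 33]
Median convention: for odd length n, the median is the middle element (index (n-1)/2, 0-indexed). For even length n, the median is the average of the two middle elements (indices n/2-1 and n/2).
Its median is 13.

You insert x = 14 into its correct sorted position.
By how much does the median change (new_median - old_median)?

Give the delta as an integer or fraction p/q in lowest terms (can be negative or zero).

Old median = 13
After inserting x = 14: new sorted = [-11, -7, 1, 6, 13, 14, 21, 27, 31, 33]
New median = 27/2
Delta = 27/2 - 13 = 1/2

Answer: 1/2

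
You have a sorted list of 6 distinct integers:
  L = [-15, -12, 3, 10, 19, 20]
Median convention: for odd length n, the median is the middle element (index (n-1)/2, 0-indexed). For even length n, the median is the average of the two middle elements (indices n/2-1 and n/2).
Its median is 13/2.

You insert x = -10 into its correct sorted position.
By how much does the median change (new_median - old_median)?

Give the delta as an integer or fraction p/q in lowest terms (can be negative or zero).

Answer: -7/2

Derivation:
Old median = 13/2
After inserting x = -10: new sorted = [-15, -12, -10, 3, 10, 19, 20]
New median = 3
Delta = 3 - 13/2 = -7/2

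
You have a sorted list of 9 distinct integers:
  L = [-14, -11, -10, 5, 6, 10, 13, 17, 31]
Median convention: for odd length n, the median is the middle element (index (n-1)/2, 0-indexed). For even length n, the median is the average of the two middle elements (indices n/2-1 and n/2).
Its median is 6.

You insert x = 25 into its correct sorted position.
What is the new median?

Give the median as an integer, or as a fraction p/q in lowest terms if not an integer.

Old list (sorted, length 9): [-14, -11, -10, 5, 6, 10, 13, 17, 31]
Old median = 6
Insert x = 25
Old length odd (9). Middle was index 4 = 6.
New length even (10). New median = avg of two middle elements.
x = 25: 8 elements are < x, 1 elements are > x.
New sorted list: [-14, -11, -10, 5, 6, 10, 13, 17, 25, 31]
New median = 8

Answer: 8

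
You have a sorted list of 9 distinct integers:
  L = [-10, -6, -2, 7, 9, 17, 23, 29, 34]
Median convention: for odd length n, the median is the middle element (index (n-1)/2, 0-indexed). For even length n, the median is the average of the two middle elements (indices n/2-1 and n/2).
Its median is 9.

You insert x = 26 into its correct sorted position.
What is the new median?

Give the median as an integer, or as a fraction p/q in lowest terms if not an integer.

Answer: 13

Derivation:
Old list (sorted, length 9): [-10, -6, -2, 7, 9, 17, 23, 29, 34]
Old median = 9
Insert x = 26
Old length odd (9). Middle was index 4 = 9.
New length even (10). New median = avg of two middle elements.
x = 26: 7 elements are < x, 2 elements are > x.
New sorted list: [-10, -6, -2, 7, 9, 17, 23, 26, 29, 34]
New median = 13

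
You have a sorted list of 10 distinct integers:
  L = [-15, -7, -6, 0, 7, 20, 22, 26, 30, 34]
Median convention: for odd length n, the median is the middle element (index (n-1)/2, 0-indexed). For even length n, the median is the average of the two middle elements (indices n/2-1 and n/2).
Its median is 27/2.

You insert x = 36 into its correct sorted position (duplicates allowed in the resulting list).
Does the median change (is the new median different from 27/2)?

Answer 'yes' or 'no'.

Old median = 27/2
Insert x = 36
New median = 20
Changed? yes

Answer: yes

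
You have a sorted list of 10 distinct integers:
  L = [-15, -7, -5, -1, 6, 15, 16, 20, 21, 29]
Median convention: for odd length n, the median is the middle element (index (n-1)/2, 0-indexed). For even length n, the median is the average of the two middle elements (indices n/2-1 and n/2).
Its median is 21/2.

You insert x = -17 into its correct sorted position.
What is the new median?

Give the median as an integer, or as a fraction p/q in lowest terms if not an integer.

Old list (sorted, length 10): [-15, -7, -5, -1, 6, 15, 16, 20, 21, 29]
Old median = 21/2
Insert x = -17
Old length even (10). Middle pair: indices 4,5 = 6,15.
New length odd (11). New median = single middle element.
x = -17: 0 elements are < x, 10 elements are > x.
New sorted list: [-17, -15, -7, -5, -1, 6, 15, 16, 20, 21, 29]
New median = 6

Answer: 6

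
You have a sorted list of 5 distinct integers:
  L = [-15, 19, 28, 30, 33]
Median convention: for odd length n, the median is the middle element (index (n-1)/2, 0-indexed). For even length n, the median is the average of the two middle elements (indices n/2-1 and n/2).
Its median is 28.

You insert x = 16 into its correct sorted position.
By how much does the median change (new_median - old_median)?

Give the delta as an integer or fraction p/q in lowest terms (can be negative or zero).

Answer: -9/2

Derivation:
Old median = 28
After inserting x = 16: new sorted = [-15, 16, 19, 28, 30, 33]
New median = 47/2
Delta = 47/2 - 28 = -9/2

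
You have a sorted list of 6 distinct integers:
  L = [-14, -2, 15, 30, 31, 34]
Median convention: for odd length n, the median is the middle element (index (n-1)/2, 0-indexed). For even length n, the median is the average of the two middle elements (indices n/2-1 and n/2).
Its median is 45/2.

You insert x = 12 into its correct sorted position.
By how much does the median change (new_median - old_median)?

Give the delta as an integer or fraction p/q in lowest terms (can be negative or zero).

Answer: -15/2

Derivation:
Old median = 45/2
After inserting x = 12: new sorted = [-14, -2, 12, 15, 30, 31, 34]
New median = 15
Delta = 15 - 45/2 = -15/2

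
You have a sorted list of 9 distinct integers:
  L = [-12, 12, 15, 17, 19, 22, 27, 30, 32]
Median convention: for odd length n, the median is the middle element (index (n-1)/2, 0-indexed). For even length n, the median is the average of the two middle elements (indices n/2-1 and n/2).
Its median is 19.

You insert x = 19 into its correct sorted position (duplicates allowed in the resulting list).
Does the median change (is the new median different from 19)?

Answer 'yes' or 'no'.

Old median = 19
Insert x = 19
New median = 19
Changed? no

Answer: no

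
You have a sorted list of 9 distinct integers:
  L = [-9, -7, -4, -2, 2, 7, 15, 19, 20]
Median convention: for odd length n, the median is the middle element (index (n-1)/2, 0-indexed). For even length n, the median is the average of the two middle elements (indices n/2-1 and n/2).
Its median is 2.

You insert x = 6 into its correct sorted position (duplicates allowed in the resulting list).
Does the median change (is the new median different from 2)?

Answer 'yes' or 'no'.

Old median = 2
Insert x = 6
New median = 4
Changed? yes

Answer: yes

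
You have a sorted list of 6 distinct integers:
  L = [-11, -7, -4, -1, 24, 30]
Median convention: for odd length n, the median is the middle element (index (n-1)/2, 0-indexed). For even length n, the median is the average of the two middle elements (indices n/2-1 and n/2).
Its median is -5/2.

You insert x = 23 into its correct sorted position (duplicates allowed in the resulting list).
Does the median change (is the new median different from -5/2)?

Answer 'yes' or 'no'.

Old median = -5/2
Insert x = 23
New median = -1
Changed? yes

Answer: yes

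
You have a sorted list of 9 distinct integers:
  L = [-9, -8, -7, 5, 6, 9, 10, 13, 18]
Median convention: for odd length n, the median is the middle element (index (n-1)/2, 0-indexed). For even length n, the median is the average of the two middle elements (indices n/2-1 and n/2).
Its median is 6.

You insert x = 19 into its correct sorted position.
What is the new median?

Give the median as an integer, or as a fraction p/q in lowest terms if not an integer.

Old list (sorted, length 9): [-9, -8, -7, 5, 6, 9, 10, 13, 18]
Old median = 6
Insert x = 19
Old length odd (9). Middle was index 4 = 6.
New length even (10). New median = avg of two middle elements.
x = 19: 9 elements are < x, 0 elements are > x.
New sorted list: [-9, -8, -7, 5, 6, 9, 10, 13, 18, 19]
New median = 15/2

Answer: 15/2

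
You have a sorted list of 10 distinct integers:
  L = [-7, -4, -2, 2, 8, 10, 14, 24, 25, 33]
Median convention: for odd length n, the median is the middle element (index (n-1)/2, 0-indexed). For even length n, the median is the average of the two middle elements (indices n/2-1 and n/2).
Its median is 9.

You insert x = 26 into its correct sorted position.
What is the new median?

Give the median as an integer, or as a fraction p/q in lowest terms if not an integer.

Old list (sorted, length 10): [-7, -4, -2, 2, 8, 10, 14, 24, 25, 33]
Old median = 9
Insert x = 26
Old length even (10). Middle pair: indices 4,5 = 8,10.
New length odd (11). New median = single middle element.
x = 26: 9 elements are < x, 1 elements are > x.
New sorted list: [-7, -4, -2, 2, 8, 10, 14, 24, 25, 26, 33]
New median = 10

Answer: 10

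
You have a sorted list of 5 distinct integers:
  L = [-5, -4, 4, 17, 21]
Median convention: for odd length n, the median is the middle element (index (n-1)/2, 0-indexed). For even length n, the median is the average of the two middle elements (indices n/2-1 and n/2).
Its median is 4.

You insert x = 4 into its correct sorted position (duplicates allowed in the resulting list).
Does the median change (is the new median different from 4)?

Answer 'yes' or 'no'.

Old median = 4
Insert x = 4
New median = 4
Changed? no

Answer: no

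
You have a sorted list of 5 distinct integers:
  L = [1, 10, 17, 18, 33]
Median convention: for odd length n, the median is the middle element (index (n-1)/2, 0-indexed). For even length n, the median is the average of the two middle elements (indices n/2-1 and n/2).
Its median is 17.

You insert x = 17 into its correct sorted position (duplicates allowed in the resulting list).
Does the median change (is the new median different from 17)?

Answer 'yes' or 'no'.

Answer: no

Derivation:
Old median = 17
Insert x = 17
New median = 17
Changed? no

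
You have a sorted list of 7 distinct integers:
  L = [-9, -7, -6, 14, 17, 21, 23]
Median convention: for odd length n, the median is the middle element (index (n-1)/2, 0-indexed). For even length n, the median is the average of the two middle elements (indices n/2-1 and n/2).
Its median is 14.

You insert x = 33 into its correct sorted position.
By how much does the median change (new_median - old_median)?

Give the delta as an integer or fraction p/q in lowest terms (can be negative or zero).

Answer: 3/2

Derivation:
Old median = 14
After inserting x = 33: new sorted = [-9, -7, -6, 14, 17, 21, 23, 33]
New median = 31/2
Delta = 31/2 - 14 = 3/2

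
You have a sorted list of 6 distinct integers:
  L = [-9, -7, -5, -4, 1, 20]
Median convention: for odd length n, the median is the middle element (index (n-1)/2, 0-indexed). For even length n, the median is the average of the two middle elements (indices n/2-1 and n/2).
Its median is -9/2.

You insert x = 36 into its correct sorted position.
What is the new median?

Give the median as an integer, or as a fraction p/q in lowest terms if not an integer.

Answer: -4

Derivation:
Old list (sorted, length 6): [-9, -7, -5, -4, 1, 20]
Old median = -9/2
Insert x = 36
Old length even (6). Middle pair: indices 2,3 = -5,-4.
New length odd (7). New median = single middle element.
x = 36: 6 elements are < x, 0 elements are > x.
New sorted list: [-9, -7, -5, -4, 1, 20, 36]
New median = -4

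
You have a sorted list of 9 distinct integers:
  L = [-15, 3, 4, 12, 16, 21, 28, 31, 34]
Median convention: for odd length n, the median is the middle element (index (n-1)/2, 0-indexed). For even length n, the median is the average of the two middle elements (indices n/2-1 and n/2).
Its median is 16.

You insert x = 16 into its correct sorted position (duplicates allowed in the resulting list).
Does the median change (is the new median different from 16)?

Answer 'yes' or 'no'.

Old median = 16
Insert x = 16
New median = 16
Changed? no

Answer: no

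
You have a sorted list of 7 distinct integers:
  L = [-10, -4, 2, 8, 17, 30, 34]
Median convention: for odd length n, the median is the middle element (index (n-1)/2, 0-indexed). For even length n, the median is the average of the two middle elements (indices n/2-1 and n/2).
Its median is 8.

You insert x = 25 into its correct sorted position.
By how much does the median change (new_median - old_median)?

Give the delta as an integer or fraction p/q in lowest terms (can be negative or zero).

Answer: 9/2

Derivation:
Old median = 8
After inserting x = 25: new sorted = [-10, -4, 2, 8, 17, 25, 30, 34]
New median = 25/2
Delta = 25/2 - 8 = 9/2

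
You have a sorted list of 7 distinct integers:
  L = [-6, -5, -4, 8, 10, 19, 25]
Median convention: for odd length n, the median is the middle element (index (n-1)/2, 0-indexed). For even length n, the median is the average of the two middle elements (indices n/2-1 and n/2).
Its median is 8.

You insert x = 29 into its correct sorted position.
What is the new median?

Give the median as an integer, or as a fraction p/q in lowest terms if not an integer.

Old list (sorted, length 7): [-6, -5, -4, 8, 10, 19, 25]
Old median = 8
Insert x = 29
Old length odd (7). Middle was index 3 = 8.
New length even (8). New median = avg of two middle elements.
x = 29: 7 elements are < x, 0 elements are > x.
New sorted list: [-6, -5, -4, 8, 10, 19, 25, 29]
New median = 9

Answer: 9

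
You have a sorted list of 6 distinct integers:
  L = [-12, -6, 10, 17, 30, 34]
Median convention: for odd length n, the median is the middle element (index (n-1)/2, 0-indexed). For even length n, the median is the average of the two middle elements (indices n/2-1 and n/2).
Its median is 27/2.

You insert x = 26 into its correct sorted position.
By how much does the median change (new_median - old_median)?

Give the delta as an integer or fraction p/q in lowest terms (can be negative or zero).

Answer: 7/2

Derivation:
Old median = 27/2
After inserting x = 26: new sorted = [-12, -6, 10, 17, 26, 30, 34]
New median = 17
Delta = 17 - 27/2 = 7/2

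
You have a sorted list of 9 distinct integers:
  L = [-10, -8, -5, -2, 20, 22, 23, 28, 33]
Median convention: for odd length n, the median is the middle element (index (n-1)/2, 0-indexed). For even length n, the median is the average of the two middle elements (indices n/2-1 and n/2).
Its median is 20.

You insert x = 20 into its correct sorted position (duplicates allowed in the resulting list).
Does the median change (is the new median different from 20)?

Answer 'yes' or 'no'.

Old median = 20
Insert x = 20
New median = 20
Changed? no

Answer: no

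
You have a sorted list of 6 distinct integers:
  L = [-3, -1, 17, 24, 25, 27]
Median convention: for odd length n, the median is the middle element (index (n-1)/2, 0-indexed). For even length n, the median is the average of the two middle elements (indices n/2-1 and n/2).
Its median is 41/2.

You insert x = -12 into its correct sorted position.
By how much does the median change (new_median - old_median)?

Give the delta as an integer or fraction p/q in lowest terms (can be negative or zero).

Old median = 41/2
After inserting x = -12: new sorted = [-12, -3, -1, 17, 24, 25, 27]
New median = 17
Delta = 17 - 41/2 = -7/2

Answer: -7/2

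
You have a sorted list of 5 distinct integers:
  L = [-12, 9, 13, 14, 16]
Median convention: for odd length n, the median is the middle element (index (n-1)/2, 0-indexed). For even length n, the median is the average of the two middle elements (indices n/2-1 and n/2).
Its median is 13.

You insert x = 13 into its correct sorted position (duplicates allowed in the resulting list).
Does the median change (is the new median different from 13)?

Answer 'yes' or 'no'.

Answer: no

Derivation:
Old median = 13
Insert x = 13
New median = 13
Changed? no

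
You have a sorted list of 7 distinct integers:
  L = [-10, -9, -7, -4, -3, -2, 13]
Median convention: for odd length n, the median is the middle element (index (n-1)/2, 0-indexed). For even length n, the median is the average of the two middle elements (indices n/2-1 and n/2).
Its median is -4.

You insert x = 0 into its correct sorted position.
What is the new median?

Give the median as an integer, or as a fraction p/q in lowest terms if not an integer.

Answer: -7/2

Derivation:
Old list (sorted, length 7): [-10, -9, -7, -4, -3, -2, 13]
Old median = -4
Insert x = 0
Old length odd (7). Middle was index 3 = -4.
New length even (8). New median = avg of two middle elements.
x = 0: 6 elements are < x, 1 elements are > x.
New sorted list: [-10, -9, -7, -4, -3, -2, 0, 13]
New median = -7/2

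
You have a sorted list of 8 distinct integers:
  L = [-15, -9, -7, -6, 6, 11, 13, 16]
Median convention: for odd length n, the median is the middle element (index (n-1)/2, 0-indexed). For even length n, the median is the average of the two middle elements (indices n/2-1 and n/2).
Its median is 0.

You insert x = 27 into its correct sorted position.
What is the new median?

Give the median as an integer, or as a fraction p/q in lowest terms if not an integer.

Old list (sorted, length 8): [-15, -9, -7, -6, 6, 11, 13, 16]
Old median = 0
Insert x = 27
Old length even (8). Middle pair: indices 3,4 = -6,6.
New length odd (9). New median = single middle element.
x = 27: 8 elements are < x, 0 elements are > x.
New sorted list: [-15, -9, -7, -6, 6, 11, 13, 16, 27]
New median = 6

Answer: 6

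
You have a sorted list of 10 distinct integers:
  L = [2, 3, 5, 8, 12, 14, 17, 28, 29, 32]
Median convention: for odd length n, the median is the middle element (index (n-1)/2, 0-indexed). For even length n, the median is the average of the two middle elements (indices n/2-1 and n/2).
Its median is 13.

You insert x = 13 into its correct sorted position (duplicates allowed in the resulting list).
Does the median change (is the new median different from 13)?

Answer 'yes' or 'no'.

Answer: no

Derivation:
Old median = 13
Insert x = 13
New median = 13
Changed? no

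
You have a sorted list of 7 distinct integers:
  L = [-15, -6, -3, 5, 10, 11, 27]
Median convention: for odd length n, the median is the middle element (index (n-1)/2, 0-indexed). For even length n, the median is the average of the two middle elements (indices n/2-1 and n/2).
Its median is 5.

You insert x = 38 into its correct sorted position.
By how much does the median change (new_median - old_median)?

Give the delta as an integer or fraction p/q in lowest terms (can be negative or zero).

Answer: 5/2

Derivation:
Old median = 5
After inserting x = 38: new sorted = [-15, -6, -3, 5, 10, 11, 27, 38]
New median = 15/2
Delta = 15/2 - 5 = 5/2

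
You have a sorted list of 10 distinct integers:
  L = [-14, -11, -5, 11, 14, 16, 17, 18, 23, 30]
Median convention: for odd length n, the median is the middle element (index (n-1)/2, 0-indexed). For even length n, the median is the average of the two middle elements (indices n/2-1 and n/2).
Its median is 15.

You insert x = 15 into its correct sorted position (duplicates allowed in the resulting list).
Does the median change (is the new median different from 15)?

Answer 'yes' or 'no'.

Old median = 15
Insert x = 15
New median = 15
Changed? no

Answer: no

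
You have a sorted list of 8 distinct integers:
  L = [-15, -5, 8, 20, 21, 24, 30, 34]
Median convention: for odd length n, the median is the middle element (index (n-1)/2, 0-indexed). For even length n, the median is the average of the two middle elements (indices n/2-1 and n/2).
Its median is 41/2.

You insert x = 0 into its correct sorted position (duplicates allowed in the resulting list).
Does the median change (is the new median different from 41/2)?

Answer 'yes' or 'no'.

Old median = 41/2
Insert x = 0
New median = 20
Changed? yes

Answer: yes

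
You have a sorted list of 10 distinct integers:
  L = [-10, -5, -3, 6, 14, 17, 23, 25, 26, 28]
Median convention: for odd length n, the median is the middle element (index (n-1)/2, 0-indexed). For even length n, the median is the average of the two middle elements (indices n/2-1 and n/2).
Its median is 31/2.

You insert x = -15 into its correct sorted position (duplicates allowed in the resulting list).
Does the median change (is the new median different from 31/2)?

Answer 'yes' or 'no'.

Old median = 31/2
Insert x = -15
New median = 14
Changed? yes

Answer: yes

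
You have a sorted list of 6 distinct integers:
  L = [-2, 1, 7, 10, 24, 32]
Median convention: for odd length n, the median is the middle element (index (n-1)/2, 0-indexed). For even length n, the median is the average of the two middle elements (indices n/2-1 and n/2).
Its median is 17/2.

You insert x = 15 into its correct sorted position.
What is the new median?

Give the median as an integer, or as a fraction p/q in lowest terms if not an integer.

Old list (sorted, length 6): [-2, 1, 7, 10, 24, 32]
Old median = 17/2
Insert x = 15
Old length even (6). Middle pair: indices 2,3 = 7,10.
New length odd (7). New median = single middle element.
x = 15: 4 elements are < x, 2 elements are > x.
New sorted list: [-2, 1, 7, 10, 15, 24, 32]
New median = 10

Answer: 10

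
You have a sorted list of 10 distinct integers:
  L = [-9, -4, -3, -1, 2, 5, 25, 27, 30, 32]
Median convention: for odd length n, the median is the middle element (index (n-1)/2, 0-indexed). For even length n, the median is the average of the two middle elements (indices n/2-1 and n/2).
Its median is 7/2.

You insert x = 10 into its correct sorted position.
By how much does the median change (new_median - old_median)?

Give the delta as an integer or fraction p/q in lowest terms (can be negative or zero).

Old median = 7/2
After inserting x = 10: new sorted = [-9, -4, -3, -1, 2, 5, 10, 25, 27, 30, 32]
New median = 5
Delta = 5 - 7/2 = 3/2

Answer: 3/2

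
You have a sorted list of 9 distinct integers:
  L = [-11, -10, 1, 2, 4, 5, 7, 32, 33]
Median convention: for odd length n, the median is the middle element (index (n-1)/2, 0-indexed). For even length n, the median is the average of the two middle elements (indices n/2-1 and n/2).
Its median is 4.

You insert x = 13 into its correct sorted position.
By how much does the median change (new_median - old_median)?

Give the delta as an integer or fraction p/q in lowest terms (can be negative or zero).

Answer: 1/2

Derivation:
Old median = 4
After inserting x = 13: new sorted = [-11, -10, 1, 2, 4, 5, 7, 13, 32, 33]
New median = 9/2
Delta = 9/2 - 4 = 1/2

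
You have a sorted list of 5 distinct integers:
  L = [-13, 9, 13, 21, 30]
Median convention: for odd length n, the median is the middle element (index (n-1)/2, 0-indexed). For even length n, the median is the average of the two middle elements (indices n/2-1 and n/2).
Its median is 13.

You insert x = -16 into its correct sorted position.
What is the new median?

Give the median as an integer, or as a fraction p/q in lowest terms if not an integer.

Answer: 11

Derivation:
Old list (sorted, length 5): [-13, 9, 13, 21, 30]
Old median = 13
Insert x = -16
Old length odd (5). Middle was index 2 = 13.
New length even (6). New median = avg of two middle elements.
x = -16: 0 elements are < x, 5 elements are > x.
New sorted list: [-16, -13, 9, 13, 21, 30]
New median = 11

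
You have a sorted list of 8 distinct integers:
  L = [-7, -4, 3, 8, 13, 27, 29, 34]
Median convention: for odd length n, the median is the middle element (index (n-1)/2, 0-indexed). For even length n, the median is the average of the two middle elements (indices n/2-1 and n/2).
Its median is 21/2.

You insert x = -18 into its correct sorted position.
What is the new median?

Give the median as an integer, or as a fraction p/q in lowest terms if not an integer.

Old list (sorted, length 8): [-7, -4, 3, 8, 13, 27, 29, 34]
Old median = 21/2
Insert x = -18
Old length even (8). Middle pair: indices 3,4 = 8,13.
New length odd (9). New median = single middle element.
x = -18: 0 elements are < x, 8 elements are > x.
New sorted list: [-18, -7, -4, 3, 8, 13, 27, 29, 34]
New median = 8

Answer: 8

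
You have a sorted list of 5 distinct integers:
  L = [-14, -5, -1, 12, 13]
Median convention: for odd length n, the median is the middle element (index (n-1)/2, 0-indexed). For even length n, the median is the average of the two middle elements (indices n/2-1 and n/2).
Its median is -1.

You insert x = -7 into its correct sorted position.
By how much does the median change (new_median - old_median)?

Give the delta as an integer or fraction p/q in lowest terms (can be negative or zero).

Old median = -1
After inserting x = -7: new sorted = [-14, -7, -5, -1, 12, 13]
New median = -3
Delta = -3 - -1 = -2

Answer: -2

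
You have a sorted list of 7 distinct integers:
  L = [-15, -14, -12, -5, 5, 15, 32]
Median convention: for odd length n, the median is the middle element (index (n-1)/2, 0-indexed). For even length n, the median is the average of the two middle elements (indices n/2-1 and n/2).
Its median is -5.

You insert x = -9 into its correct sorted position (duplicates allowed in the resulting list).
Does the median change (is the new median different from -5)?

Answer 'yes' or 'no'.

Answer: yes

Derivation:
Old median = -5
Insert x = -9
New median = -7
Changed? yes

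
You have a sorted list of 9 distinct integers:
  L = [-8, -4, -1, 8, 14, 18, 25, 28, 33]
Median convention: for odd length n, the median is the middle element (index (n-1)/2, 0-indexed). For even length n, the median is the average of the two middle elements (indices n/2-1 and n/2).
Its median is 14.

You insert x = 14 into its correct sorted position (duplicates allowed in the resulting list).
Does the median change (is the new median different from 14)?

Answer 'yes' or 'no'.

Old median = 14
Insert x = 14
New median = 14
Changed? no

Answer: no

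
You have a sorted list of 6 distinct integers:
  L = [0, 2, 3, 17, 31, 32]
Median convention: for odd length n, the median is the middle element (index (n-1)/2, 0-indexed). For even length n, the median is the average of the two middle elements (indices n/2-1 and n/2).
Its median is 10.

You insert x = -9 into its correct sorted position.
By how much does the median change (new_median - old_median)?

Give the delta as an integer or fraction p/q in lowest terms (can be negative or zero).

Old median = 10
After inserting x = -9: new sorted = [-9, 0, 2, 3, 17, 31, 32]
New median = 3
Delta = 3 - 10 = -7

Answer: -7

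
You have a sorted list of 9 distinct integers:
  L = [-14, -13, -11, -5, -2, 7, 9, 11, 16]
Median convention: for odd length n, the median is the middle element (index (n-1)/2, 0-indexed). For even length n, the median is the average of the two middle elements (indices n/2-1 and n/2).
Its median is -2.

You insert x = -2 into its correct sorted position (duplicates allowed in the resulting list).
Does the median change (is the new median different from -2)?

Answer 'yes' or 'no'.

Old median = -2
Insert x = -2
New median = -2
Changed? no

Answer: no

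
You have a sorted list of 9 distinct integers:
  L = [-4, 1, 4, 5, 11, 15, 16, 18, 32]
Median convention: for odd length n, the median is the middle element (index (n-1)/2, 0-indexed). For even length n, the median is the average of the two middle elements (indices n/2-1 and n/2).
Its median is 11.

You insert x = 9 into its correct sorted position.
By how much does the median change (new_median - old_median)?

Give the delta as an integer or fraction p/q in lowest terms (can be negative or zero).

Old median = 11
After inserting x = 9: new sorted = [-4, 1, 4, 5, 9, 11, 15, 16, 18, 32]
New median = 10
Delta = 10 - 11 = -1

Answer: -1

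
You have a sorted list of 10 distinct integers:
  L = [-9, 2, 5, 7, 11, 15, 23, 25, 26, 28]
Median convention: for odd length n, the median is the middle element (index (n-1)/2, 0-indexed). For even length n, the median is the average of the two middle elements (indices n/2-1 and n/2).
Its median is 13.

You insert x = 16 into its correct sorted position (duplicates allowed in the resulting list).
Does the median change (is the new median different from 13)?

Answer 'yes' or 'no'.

Old median = 13
Insert x = 16
New median = 15
Changed? yes

Answer: yes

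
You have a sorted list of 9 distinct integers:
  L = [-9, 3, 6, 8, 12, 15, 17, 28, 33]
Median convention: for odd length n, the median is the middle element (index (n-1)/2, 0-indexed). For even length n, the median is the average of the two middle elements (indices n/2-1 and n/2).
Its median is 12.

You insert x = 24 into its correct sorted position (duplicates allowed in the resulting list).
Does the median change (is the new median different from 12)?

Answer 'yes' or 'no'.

Old median = 12
Insert x = 24
New median = 27/2
Changed? yes

Answer: yes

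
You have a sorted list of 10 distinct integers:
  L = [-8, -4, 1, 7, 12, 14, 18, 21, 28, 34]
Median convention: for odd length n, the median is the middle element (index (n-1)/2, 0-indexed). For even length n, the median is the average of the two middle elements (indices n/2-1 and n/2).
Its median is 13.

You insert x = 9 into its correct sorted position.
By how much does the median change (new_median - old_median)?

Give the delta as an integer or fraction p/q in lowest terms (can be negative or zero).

Answer: -1

Derivation:
Old median = 13
After inserting x = 9: new sorted = [-8, -4, 1, 7, 9, 12, 14, 18, 21, 28, 34]
New median = 12
Delta = 12 - 13 = -1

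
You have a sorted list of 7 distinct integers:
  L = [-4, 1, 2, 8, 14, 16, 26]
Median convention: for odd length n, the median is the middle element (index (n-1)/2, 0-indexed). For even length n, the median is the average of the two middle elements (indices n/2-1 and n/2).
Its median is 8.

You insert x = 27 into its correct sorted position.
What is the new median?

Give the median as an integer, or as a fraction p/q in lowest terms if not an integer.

Answer: 11

Derivation:
Old list (sorted, length 7): [-4, 1, 2, 8, 14, 16, 26]
Old median = 8
Insert x = 27
Old length odd (7). Middle was index 3 = 8.
New length even (8). New median = avg of two middle elements.
x = 27: 7 elements are < x, 0 elements are > x.
New sorted list: [-4, 1, 2, 8, 14, 16, 26, 27]
New median = 11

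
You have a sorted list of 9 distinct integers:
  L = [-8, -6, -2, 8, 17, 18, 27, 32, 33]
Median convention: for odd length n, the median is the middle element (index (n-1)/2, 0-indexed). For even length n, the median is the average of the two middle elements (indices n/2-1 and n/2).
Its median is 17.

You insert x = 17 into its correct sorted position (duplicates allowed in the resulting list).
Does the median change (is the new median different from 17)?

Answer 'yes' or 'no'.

Old median = 17
Insert x = 17
New median = 17
Changed? no

Answer: no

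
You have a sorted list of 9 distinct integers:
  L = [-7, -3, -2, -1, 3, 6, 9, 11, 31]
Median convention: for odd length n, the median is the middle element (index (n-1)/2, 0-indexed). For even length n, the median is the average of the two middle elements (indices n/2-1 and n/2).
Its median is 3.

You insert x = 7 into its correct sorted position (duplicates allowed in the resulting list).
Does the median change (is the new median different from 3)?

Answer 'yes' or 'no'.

Answer: yes

Derivation:
Old median = 3
Insert x = 7
New median = 9/2
Changed? yes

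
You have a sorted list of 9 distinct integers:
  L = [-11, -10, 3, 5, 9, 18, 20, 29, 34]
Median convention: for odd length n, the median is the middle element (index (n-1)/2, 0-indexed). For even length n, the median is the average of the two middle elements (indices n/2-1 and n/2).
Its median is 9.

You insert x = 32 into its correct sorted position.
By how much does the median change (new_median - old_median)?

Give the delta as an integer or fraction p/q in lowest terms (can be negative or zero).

Answer: 9/2

Derivation:
Old median = 9
After inserting x = 32: new sorted = [-11, -10, 3, 5, 9, 18, 20, 29, 32, 34]
New median = 27/2
Delta = 27/2 - 9 = 9/2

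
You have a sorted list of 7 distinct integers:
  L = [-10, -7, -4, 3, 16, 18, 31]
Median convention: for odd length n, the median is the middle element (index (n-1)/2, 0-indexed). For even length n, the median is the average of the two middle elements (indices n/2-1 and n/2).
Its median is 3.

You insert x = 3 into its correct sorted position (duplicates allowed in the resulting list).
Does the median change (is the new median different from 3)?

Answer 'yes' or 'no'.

Answer: no

Derivation:
Old median = 3
Insert x = 3
New median = 3
Changed? no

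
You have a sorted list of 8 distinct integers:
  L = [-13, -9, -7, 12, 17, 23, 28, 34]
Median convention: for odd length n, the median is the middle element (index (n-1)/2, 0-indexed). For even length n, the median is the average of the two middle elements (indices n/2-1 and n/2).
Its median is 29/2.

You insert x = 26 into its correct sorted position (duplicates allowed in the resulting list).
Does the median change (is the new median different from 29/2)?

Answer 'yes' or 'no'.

Old median = 29/2
Insert x = 26
New median = 17
Changed? yes

Answer: yes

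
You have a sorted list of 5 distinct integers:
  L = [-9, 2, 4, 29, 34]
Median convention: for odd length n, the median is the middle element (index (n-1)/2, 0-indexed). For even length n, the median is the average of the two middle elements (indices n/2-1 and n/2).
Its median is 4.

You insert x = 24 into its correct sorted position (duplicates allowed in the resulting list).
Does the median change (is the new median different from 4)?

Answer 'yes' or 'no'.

Old median = 4
Insert x = 24
New median = 14
Changed? yes

Answer: yes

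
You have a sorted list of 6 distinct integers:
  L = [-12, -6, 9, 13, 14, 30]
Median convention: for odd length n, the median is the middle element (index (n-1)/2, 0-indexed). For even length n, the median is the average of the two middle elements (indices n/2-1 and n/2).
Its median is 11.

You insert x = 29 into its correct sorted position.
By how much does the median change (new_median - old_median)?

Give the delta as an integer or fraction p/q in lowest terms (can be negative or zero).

Answer: 2

Derivation:
Old median = 11
After inserting x = 29: new sorted = [-12, -6, 9, 13, 14, 29, 30]
New median = 13
Delta = 13 - 11 = 2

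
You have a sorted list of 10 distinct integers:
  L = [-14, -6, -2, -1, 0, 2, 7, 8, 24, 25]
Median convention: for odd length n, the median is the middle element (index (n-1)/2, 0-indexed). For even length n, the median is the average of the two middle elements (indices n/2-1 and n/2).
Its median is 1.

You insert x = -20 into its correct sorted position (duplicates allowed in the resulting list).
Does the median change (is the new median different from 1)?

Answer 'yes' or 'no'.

Answer: yes

Derivation:
Old median = 1
Insert x = -20
New median = 0
Changed? yes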